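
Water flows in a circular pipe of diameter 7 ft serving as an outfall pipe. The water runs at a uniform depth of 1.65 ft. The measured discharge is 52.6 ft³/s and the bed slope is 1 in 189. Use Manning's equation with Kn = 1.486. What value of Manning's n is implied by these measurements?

n = 0.014

For a circular section of diameter D = 7 ft at depth y = 1.65 ft, the central angle is θ = 2 arccos(1 − 2y/D) = 2.028 rad. Then A = (D²/8)(θ − sin θ) = 6.923 ft² and P = Dθ/2 = 7.097 ft.
Hydraulic radius R = A/P = 6.923/7.097 = 0.9755 ft.
Rearranging Manning's equation: n = (1.486/Q) A R^(2/3) S^(1/2) = (1.486/52.6) × 6.923 × 0.9755^(2/3) × √0.005291 = 0.014.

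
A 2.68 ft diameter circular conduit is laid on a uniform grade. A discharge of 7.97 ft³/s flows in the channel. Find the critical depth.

At critical depth, Q² T / (g A³) = 1, i.e. A³/T = Q²/g = 7.97²/32.2 = 1.973.
Try y = 0.658 ft: A³/T = 0.5386 — low.
Try y = 0.919 ft: A³/T = 1.969 — matches.

y_c = 0.919 ft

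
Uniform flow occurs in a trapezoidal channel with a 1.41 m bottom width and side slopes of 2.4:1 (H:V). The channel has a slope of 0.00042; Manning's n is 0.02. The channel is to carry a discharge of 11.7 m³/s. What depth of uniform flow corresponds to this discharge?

Manning's equation rearranged: A R^(2/3) = nQ / (1·√S) = 0.02 × 11.7 / (√0.00042) = 11.42.
Try y = 1.41 m: A R^(2/3) = 5.694 — low.
Try y = 2.38 m: A R^(2/3) = 19.45 — high.
Try y = 1.9 m: A R^(2/3) = 11.38 — ≈ 11.42.

y_n = 1.9 m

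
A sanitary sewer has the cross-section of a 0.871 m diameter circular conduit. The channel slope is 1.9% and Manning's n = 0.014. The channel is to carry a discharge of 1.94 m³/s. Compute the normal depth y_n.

y_n = 0.654 m

Manning's equation rearranged: A R^(2/3) = nQ / (1·√S) = 0.014 × 1.94 / (√0.019) = 0.197.
At y = 0.455 m: A R^(2/3) = 0.1161 — low.
At y = 0.752 m: A R^(2/3) = 0.2247 — high.
At y = 0.654 m: A R^(2/3) = 0.1969 — matches.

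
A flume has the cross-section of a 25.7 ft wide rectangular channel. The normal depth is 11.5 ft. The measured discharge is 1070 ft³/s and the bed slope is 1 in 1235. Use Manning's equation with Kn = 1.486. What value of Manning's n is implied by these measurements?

n = 0.0389

Flow area A = b·y = 25.7 × 11.5 = 295.6 ft². Wetted perimeter P = b + 2y = 25.7 + 2×11.5 = 48.7 ft.
Hydraulic radius R = A/P = 295.6/48.7 = 6.069 ft.
Rearranging Manning's equation: n = (1.486/Q) A R^(2/3) S^(1/2) = (1.486/1070) × 295.6 × 6.069^(2/3) × √0.0008097 = 0.0389.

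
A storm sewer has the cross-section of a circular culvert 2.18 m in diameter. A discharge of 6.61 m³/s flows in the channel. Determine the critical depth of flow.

y_c = 1.21 m

At critical depth, Q² T / (g A³) = 1, i.e. A³/T = Q²/g = 6.61²/9.81 = 4.454.
At y = 1.46 m: A³/T = 9.148 — over.
At y = 1.21 m: A³/T = 4.443 — matches.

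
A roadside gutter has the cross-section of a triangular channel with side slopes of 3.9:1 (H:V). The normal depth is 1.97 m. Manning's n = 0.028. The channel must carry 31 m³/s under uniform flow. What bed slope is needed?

For a triangular section with side slope z = 3.9: A = zy² = 3.9×1.97² = 15.14 m²; P = 2y√(1+z²) = 2×1.97×4.026 = 15.86 m.
Hydraulic radius R = A/P = 15.14/15.86 = 0.9541 m.
From Manning's equation, S = [nQ / (1 A R^(2/3))]² = [0.028 × 31 / (1 × 15.14 × 0.9541^(2/3))]² = 0.0035.

S = 0.0035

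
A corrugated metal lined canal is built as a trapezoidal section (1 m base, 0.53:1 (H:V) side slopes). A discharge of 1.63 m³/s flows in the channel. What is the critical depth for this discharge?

y_c = 0.581 m

At critical depth, Q² T / (g A³) = 1, i.e. A³/T = Q²/g = 1.63²/9.81 = 0.2708.
Trying y = 0.444 m: A³/T = 0.1122 — low.
Trying y = 0.632 m: A³/T = 0.3596 — high.
Trying y = 0.581 m: A³/T = 0.2716 — ≈ 0.2708.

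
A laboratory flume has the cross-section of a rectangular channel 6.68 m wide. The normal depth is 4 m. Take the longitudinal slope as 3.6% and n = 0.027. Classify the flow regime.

supercritical

Flow area A = b·y = 6.68 × 4 = 26.72 m². Wetted perimeter P = b + 2y = 6.68 + 2×4 = 14.68 m.
Hydraulic radius R = A/P = 26.72/14.68 = 1.82 m.
V = (1/n) R^(2/3) √S = (1/0.027) × 1.82^(2/3) × √0.036 = 10.48 m/s. Hydraulic depth D_h = A/T = 26.72/6.68 = 4 m.
Froude number Fr = V/√(g·D_h) = 10.48/√(9.81×4) = 1.67, which is greater than 1, so the flow is supercritical.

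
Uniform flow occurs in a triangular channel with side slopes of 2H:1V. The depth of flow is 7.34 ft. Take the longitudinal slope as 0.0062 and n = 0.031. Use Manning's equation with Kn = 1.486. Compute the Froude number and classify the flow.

subcritical

For a triangular section with side slope z = 2: A = zy² = 2×7.34² = 107.8 ft²; P = 2y√(1+z²) = 2×7.34×2.236 = 32.83 ft.
Hydraulic radius R = A/P = 107.8/32.83 = 3.283 ft.
V = (1.486/n) R^(2/3) √S = (1.486/0.031) × 3.283^(2/3) × √0.0062 = 8.337 ft/s. Hydraulic depth D_h = A/T = 107.8/29.36 = 3.67 ft.
Froude number Fr = V/√(g·D_h) = 8.337/√(32.2×3.67) = 0.767, which is less than 1, so the flow is subcritical.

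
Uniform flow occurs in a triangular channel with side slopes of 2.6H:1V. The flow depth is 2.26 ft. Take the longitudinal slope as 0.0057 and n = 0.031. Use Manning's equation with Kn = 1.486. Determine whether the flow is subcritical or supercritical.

subcritical

For a triangular section with side slope z = 2.6: A = zy² = 2.6×2.26² = 13.28 ft²; P = 2y√(1+z²) = 2×2.26×2.786 = 12.59 ft.
Hydraulic radius R = A/P = 13.28/12.59 = 1.055 ft.
V = (1.486/n) R^(2/3) √S = (1.486/0.031) × 1.055^(2/3) × √0.0057 = 3.75 ft/s. Hydraulic depth D_h = A/T = 13.28/11.75 = 1.13 ft.
Froude number Fr = V/√(g·D_h) = 3.75/√(32.2×1.13) = 0.622, which is less than 1, so the flow is subcritical.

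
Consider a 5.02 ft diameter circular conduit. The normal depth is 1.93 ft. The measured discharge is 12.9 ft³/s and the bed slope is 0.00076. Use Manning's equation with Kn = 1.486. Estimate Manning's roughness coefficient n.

n = 0.0229

For a circular section of diameter D = 5.02 ft at depth y = 1.93 ft, the central angle is θ = 2 arccos(1 − 2y/D) = 2.675 rad. Then A = (D²/8)(θ − sin θ) = 7.011 ft² and P = Dθ/2 = 6.715 ft.
Hydraulic radius R = A/P = 7.011/6.715 = 1.044 ft.
Rearranging Manning's equation: n = (1.486/Q) A R^(2/3) S^(1/2) = (1.486/12.9) × 7.011 × 1.044^(2/3) × √0.00076 = 0.0229.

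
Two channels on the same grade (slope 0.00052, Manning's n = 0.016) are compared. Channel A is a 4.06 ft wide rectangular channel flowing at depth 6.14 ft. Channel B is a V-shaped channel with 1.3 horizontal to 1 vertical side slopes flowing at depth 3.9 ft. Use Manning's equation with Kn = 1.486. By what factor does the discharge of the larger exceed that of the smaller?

Channel A: Flow area A = b·y = 4.06 × 6.14 = 24.93 ft². Wetted perimeter P = b + 2y = 4.06 + 2×6.14 = 16.34 ft. Hydraulic radius R = A/P = 24.93/16.34 = 1.526 ft. Q_A = (1.486/0.016)·24.93·1.526^(2/3)·√0.00052 = 69.97 ft³/s.
Channel B: For a triangular section with side slope z = 1.3: A = zy² = 1.3×3.9² = 19.77 ft²; P = 2y√(1+z²) = 2×3.9×1.64 = 12.79 ft. Hydraulic radius R = A/P = 19.77/12.79 = 1.546 ft. Q_B = (1.486/0.016)·19.77·1.546^(2/3)·√0.00052 = 55.98 ft³/s.
The larger discharge is 69.97 ft³/s and the smaller is 55.98 ft³/s; the ratio is 1.25.

1.25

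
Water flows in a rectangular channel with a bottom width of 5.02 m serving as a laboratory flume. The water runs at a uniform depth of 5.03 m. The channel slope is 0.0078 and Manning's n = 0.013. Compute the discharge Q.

Flow area A = b·y = 5.02 × 5.03 = 25.25 m². Wetted perimeter P = b + 2y = 5.02 + 2×5.03 = 15.08 m.
Hydraulic radius R = A/P = 25.25/15.08 = 1.674 m.
Manning's equation: Q = (1/n) A R^(2/3) S^(1/2) = (1/0.013) × 25.25 × 1.674^(2/3) × 0.0078^(1/2) = 242 m³/s.

Q = 242 m³/s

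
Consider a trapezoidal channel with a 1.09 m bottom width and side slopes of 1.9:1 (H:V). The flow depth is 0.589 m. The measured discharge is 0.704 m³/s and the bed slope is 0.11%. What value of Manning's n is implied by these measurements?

With bottom width b = 1.09 m and side slope z = 1.9: A = (b + zy)y = (1.09 + 1.9×0.589)×0.589 = 1.301 m²; P = b + 2y√(1+z²) = 1.09 + 2×0.589×2.147 = 3.619 m.
Hydraulic radius R = A/P = 1.301/3.619 = 0.3595 m.
Rearranging Manning's equation: n = (1/Q) A R^(2/3) S^(1/2) = (1/0.704) × 1.301 × 0.3595^(2/3) × √0.0011 = 0.031.

n = 0.031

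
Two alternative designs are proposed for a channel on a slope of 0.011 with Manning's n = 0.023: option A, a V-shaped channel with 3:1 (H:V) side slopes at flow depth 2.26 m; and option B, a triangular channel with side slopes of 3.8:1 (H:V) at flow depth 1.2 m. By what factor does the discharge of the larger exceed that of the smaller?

4.22

Channel A: For a triangular section with side slope z = 3: A = zy² = 3×2.26² = 15.32 m²; P = 2y√(1+z²) = 2×2.26×3.162 = 14.29 m. Hydraulic radius R = A/P = 15.32/14.29 = 1.072 m. Q_A = (1/0.023)·15.32·1.072^(2/3)·√0.011 = 73.19 m³/s.
Channel B: For a triangular section with side slope z = 3.8: A = zy² = 3.8×1.2² = 5.472 m²; P = 2y√(1+z²) = 2×1.2×3.929 = 9.431 m. Hydraulic radius R = A/P = 5.472/9.431 = 0.5802 m. Q_B = (1/0.023)·5.472·0.5802^(2/3)·√0.011 = 17.36 m³/s.
The larger discharge is 73.19 m³/s and the smaller is 17.36 m³/s; the ratio is 4.22.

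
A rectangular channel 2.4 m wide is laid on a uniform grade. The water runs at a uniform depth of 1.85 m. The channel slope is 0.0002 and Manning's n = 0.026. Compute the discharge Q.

Flow area A = b·y = 2.4 × 1.85 = 4.44 m². Wetted perimeter P = b + 2y = 2.4 + 2×1.85 = 6.1 m.
Hydraulic radius R = A/P = 4.44/6.1 = 0.7279 m.
Manning's equation: Q = (1/n) A R^(2/3) S^(1/2) = (1/0.026) × 4.44 × 0.7279^(2/3) × 0.0002^(1/2) = 1.95 m³/s.

Q = 1.95 m³/s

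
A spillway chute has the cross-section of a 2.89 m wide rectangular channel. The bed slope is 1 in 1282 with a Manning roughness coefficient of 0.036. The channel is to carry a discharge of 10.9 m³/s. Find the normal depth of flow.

y_n = 4.57 m

Manning's equation rearranged: A R^(2/3) = nQ / (1·√S) = 0.036 × 10.9 / (√0.00078) = 14.05.
Trying y = 4.06 m: A R^(2/3) = 12.24 — low.
Trying y = 5.51 m: A R^(2/3) = 17.43 — high.
Trying y = 4.57 m: A R^(2/3) = 14.06 — close enough.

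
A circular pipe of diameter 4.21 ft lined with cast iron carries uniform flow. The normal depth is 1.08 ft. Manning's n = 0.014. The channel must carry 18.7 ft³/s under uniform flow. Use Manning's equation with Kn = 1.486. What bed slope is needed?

For a circular section of diameter D = 4.21 ft at depth y = 1.08 ft, the central angle is θ = 2 arccos(1 − 2y/D) = 2.124 rad. Then A = (D²/8)(θ − sin θ) = 2.822 ft² and P = Dθ/2 = 4.472 ft.
Hydraulic radius R = A/P = 2.822/4.472 = 0.6311 ft.
From Manning's equation, S = [nQ / (1.486 A R^(2/3))]² = [0.014 × 18.7 / (1.486 × 2.822 × 0.6311^(2/3))]² = 0.0072.

S = 0.0072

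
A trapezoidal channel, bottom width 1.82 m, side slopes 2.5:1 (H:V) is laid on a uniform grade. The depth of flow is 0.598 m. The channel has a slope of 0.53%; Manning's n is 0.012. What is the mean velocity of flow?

V = 3.26 m/s

With bottom width b = 1.82 m and side slope z = 2.5: A = (b + zy)y = (1.82 + 2.5×0.598)×0.598 = 1.982 m²; P = b + 2y√(1+z²) = 1.82 + 2×0.598×2.693 = 5.04 m.
Hydraulic radius R = A/P = 1.982/5.04 = 0.3933 m.
From Manning's equation, V = (1/n) R^(2/3) S^(1/2) = (1/0.012) × 0.3933^(2/3) × 0.0053^(1/2) = 3.26 m/s.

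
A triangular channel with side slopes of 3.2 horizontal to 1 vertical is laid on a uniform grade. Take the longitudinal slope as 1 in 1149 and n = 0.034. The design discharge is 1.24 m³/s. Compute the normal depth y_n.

y_n = 0.889 m

Manning's equation rearranged: A R^(2/3) = nQ / (1·√S) = 0.034 × 1.24 / (√0.0008703) = 1.429.
At y = 0.976 m: A R^(2/3) = 1.832 — high.
At y = 0.679 m: A R^(2/3) = 0.696 — low.
At y = 0.889 m: A R^(2/3) = 1.428 — matches.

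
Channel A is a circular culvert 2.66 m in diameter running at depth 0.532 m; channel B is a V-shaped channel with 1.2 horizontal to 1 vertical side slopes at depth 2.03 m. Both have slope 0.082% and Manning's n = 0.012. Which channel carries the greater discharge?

Channel A: For a circular section of diameter D = 2.66 m at depth y = 0.532 m, the central angle is θ = 2 arccos(1 − 2y/D) = 1.855 rad. Then A = (D²/8)(θ − sin θ) = 0.7912 m² and P = Dθ/2 = 2.467 m. Hydraulic radius R = A/P = 0.7912/2.467 = 0.3208 m. Q_A = (1/0.012)·0.7912·0.3208^(2/3)·√0.00082 = 0.8848 m³/s.
Channel B: For a triangular section with side slope z = 1.2: A = zy² = 1.2×2.03² = 4.945 m²; P = 2y√(1+z²) = 2×2.03×1.562 = 6.342 m. Hydraulic radius R = A/P = 4.945/6.342 = 0.7797 m. Q_B = (1/0.012)·4.945·0.7797^(2/3)·√0.00082 = 9.997 m³/s.
Q_A = 0.8848 m³/s vs Q_B = 9.997 m³/s, so channel B carries more.

channel B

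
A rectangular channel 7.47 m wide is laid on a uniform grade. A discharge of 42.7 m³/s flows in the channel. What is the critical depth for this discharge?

For a rectangular channel, critical depth y_c = (q²/g)^(1/3) where q = Q/b = 42.7/7.47 = 5.716 m²/s.
So y_c = (5.716²/9.81)^(1/3) = 1.49 m.

y_c = 1.49 m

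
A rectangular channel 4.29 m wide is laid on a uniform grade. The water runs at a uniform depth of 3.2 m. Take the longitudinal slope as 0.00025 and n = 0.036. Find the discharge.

Q = 7.12 m³/s

Flow area A = b·y = 4.29 × 3.2 = 13.73 m². Wetted perimeter P = b + 2y = 4.29 + 2×3.2 = 10.69 m.
Hydraulic radius R = A/P = 13.73/10.69 = 1.284 m.
Manning's equation: Q = (1/n) A R^(2/3) S^(1/2) = (1/0.036) × 13.73 × 1.284^(2/3) × 0.00025^(1/2) = 7.12 m³/s.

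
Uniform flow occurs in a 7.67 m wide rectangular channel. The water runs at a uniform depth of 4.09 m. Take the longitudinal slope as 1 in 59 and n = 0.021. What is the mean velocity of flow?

V = 9.77 m/s

Flow area A = b·y = 7.67 × 4.09 = 31.37 m². Wetted perimeter P = b + 2y = 7.67 + 2×4.09 = 15.85 m.
Hydraulic radius R = A/P = 31.37/15.85 = 1.979 m.
From Manning's equation, V = (1/n) R^(2/3) S^(1/2) = (1/0.021) × 1.979^(2/3) × 0.01695^(1/2) = 9.77 m/s.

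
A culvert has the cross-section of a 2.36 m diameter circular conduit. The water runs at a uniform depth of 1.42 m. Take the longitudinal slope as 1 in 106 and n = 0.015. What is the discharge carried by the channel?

Q = 13.4 m³/s

For a circular section of diameter D = 2.36 m at depth y = 1.42 m, the central angle is θ = 2 arccos(1 − 2y/D) = 3.551 rad. Then A = (D²/8)(θ − sin θ) = 2.75 m² and P = Dθ/2 = 4.19 m.
Hydraulic radius R = A/P = 2.75/4.19 = 0.6562 m.
Manning's equation: Q = (1/n) A R^(2/3) S^(1/2) = (1/0.015) × 2.75 × 0.6562^(2/3) × 0.009434^(1/2) = 13.4 m³/s.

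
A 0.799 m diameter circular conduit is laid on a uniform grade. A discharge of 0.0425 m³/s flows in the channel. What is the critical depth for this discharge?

At critical depth, Q² T / (g A³) = 1, i.e. A³/T = Q²/g = 0.0425²/9.81 = 0.0001841.
Trying y = 0.153 m: A³/T = 0.00048 — over.
Trying y = 0.106 m: A³/T = 0.0001133 — short.
Trying y = 0.12 m: A³/T = 0.0001847 — close enough.

y_c = 0.12 m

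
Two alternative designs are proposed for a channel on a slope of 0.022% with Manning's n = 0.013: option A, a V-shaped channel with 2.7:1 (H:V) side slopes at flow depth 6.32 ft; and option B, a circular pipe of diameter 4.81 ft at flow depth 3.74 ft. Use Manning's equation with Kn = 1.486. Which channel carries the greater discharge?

channel A

Channel A: For a triangular section with side slope z = 2.7: A = zy² = 2.7×6.32² = 107.8 ft²; P = 2y√(1+z²) = 2×6.32×2.879 = 36.39 ft. Hydraulic radius R = A/P = 107.8/36.39 = 2.963 ft. Q_A = (1.486/0.013)·107.8·2.963^(2/3)·√0.00022 = 377.2 ft³/s.
Channel B: For a circular section of diameter D = 4.81 ft at depth y = 3.74 ft, the central angle is θ = 2 arccos(1 − 2y/D) = 4.319 rad. Then A = (D²/8)(θ − sin θ) = 15.16 ft² and P = Dθ/2 = 10.39 ft. Hydraulic radius R = A/P = 15.16/10.39 = 1.46 ft. Q_B = (1.486/0.013)·15.16·1.46^(2/3)·√0.00022 = 33.07 ft³/s.
Q_A = 377.2 ft³/s vs Q_B = 33.07 ft³/s, so channel A carries more.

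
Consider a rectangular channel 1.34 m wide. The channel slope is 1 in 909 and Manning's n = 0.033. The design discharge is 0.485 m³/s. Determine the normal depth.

y_n = 0.727 m

Manning's equation rearranged: A R^(2/3) = nQ / (1·√S) = 0.033 × 0.485 / (√0.0011) = 0.4825.
Trying y = 0.914 m: A R^(2/3) = 0.65 — over.
Trying y = 0.607 m: A R^(2/3) = 0.3793 — short.
Trying y = 0.727 m: A R^(2/3) = 0.4826 — close enough.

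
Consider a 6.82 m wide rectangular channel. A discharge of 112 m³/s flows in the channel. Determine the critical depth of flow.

For a rectangular channel, critical depth y_c = (q²/g)^(1/3) where q = Q/b = 112/6.82 = 16.42 m²/s.
So y_c = (16.42²/9.81)^(1/3) = 3.02 m.

y_c = 3.02 m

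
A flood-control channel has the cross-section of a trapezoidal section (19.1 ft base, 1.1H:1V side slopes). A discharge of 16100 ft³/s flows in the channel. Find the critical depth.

y_c = 19.5 ft

At critical depth, Q² T / (g A³) = 1, i.e. A³/T = Q²/g = 16100²/32.2 = 8050000.
Trying y = 14.7 ft: A³/T = 2709000 — short.
Trying y = 21.6 ft: A³/T = 11910000 — over.
Trying y = 19.5 ft: A³/T = 7974000 — close enough.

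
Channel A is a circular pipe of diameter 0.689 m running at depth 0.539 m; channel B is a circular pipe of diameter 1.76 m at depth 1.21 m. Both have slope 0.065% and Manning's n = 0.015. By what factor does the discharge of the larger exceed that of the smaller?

Channel A: For a circular section of diameter D = 0.689 m at depth y = 0.539 m, the central angle is θ = 2 arccos(1 − 2y/D) = 4.341 rad. Then A = (D²/8)(θ − sin θ) = 0.3129 m² and P = Dθ/2 = 1.496 m. Hydraulic radius R = A/P = 0.3129/1.496 = 0.2092 m. Q_A = (1/0.015)·0.3129·0.2092^(2/3)·√0.00065 = 0.1875 m³/s.
Channel B: For a circular section of diameter D = 1.76 m at depth y = 1.21 m, the central angle is θ = 2 arccos(1 − 2y/D) = 3.91 rad. Then A = (D²/8)(θ − sin θ) = 1.783 m² and P = Dθ/2 = 3.441 m. Hydraulic radius R = A/P = 1.783/3.441 = 0.5182 m. Q_B = (1/0.015)·1.783·0.5182^(2/3)·√0.00065 = 1.956 m³/s.
The larger discharge is 1.956 m³/s and the smaller is 0.1875 m³/s; the ratio is 10.4.

10.4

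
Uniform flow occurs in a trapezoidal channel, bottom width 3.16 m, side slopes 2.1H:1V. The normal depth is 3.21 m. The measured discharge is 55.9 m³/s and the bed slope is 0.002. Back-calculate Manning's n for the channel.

n = 0.037

With bottom width b = 3.16 m and side slope z = 2.1: A = (b + zy)y = (3.16 + 2.1×3.21)×3.21 = 31.78 m²; P = b + 2y√(1+z²) = 3.16 + 2×3.21×2.326 = 18.09 m.
Hydraulic radius R = A/P = 31.78/18.09 = 1.757 m.
Rearranging Manning's equation: n = (1/Q) A R^(2/3) S^(1/2) = (1/55.9) × 31.78 × 1.757^(2/3) × √0.002 = 0.037.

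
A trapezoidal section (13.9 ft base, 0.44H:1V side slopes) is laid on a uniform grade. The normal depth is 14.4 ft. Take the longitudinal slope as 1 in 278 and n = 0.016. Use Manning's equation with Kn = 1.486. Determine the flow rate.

With bottom width b = 13.9 ft and side slope z = 0.44: A = (b + zy)y = (13.9 + 0.44×14.4)×14.4 = 291.4 ft²; P = b + 2y√(1+z²) = 13.9 + 2×14.4×1.093 = 45.36 ft.
Hydraulic radius R = A/P = 291.4/45.36 = 6.423 ft.
Manning's equation: Q = (1.486/n) A R^(2/3) S^(1/2) = (1.486/0.016) × 291.4 × 6.423^(2/3) × 0.003597^(1/2) = 5610 ft³/s.

Q = 5610 ft³/s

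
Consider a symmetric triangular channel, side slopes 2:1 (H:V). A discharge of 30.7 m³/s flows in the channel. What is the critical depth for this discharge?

y_c = 2.17 m

At critical depth, Q² T / (g A³) = 1, i.e. A³/T = Q²/g = 30.7²/9.81 = 96.07.
Try y = 1.87 m: A³/T = 45.73 — too small.
Try y = 2.77 m: A³/T = 326.2 — too large.
Try y = 2.17 m: A³/T = 96.23 — matches.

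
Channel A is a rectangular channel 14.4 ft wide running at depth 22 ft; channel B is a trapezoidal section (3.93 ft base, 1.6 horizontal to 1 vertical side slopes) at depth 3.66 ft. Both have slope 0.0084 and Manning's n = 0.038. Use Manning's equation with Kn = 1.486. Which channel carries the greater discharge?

Channel A: Flow area A = b·y = 14.4 × 22 = 316.8 ft². Wetted perimeter P = b + 2y = 14.4 + 2×22 = 58.4 ft. Hydraulic radius R = A/P = 316.8/58.4 = 5.425 ft. Q_A = (1.486/0.038)·316.8·5.425^(2/3)·√0.0084 = 3505 ft³/s.
Channel B: With bottom width b = 3.93 ft and side slope z = 1.6: A = (b + zy)y = (3.93 + 1.6×3.66)×3.66 = 35.82 ft²; P = b + 2y√(1+z²) = 3.93 + 2×3.66×1.887 = 17.74 ft. Hydraulic radius R = A/P = 35.82/17.74 = 2.019 ft. Q_B = (1.486/0.038)·35.82·2.019^(2/3)·√0.0084 = 205.1 ft³/s.
Q_A = 3505 ft³/s vs Q_B = 205.1 ft³/s, so channel A carries more.

channel A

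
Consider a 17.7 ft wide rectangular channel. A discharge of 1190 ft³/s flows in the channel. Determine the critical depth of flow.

y_c = 5.2 ft

For a rectangular channel, critical depth y_c = (q²/g)^(1/3) where q = Q/b = 1190/17.7 = 67.23 ft²/s.
So y_c = (67.23²/32.2)^(1/3) = 5.2 ft.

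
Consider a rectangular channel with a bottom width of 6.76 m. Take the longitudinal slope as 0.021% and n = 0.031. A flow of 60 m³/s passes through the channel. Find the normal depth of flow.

y_n = 10.2 m

Manning's equation rearranged: A R^(2/3) = nQ / (1·√S) = 0.031 × 60 / (√0.00021) = 128.4.
Trying y = 12.5 m: A R^(2/3) = 162.2 — too large.
Trying y = 7.62 m: A R^(2/3) = 90.83 — too small.
Trying y = 10.2 m: A R^(2/3) = 128.3 — ≈ 128.4.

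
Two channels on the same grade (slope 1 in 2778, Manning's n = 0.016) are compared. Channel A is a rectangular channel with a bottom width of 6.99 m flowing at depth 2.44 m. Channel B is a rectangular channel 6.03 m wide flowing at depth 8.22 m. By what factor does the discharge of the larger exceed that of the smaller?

Channel A: Flow area A = b·y = 6.99 × 2.44 = 17.06 m². Wetted perimeter P = b + 2y = 6.99 + 2×2.44 = 11.87 m. Hydraulic radius R = A/P = 17.06/11.87 = 1.437 m. Q_A = (1/0.016)·17.06·1.437^(2/3)·√0.00036 = 25.75 m³/s.
Channel B: Flow area A = b·y = 6.03 × 8.22 = 49.57 m². Wetted perimeter P = b + 2y = 6.03 + 2×8.22 = 22.47 m. Hydraulic radius R = A/P = 49.57/22.47 = 2.206 m. Q_B = (1/0.016)·49.57·2.206^(2/3)·√0.00036 = 99.6 m³/s.
The larger discharge is 99.6 m³/s and the smaller is 25.75 m³/s; the ratio is 3.87.

3.87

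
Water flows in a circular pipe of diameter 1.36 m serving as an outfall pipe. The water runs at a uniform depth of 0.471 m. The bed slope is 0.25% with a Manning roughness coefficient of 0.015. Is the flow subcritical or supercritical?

For a circular section of diameter D = 1.36 m at depth y = 0.471 m, the central angle is θ = 2 arccos(1 − 2y/D) = 2.517 rad. Then A = (D²/8)(θ − sin θ) = 0.4466 m² and P = Dθ/2 = 1.711 m.
Hydraulic radius R = A/P = 0.4466/1.711 = 0.261 m.
V = (1/n) R^(2/3) √S = (1/0.015) × 0.261^(2/3) × √0.0025 = 1.361 m/s. Hydraulic depth D_h = A/T = 0.4466/1.294 = 0.3451 m.
Froude number Fr = V/√(g·D_h) = 1.361/√(9.81×0.3451) = 0.74, which is less than 1, so the flow is subcritical.

subcritical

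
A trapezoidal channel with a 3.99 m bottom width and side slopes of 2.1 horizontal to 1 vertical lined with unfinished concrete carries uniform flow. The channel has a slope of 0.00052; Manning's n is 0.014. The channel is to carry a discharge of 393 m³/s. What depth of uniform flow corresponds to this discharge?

y_n = 6.33 m

Manning's equation rearranged: A R^(2/3) = nQ / (1·√S) = 0.014 × 393 / (√0.00052) = 241.3.
Try y = 4.58 m: A R^(2/3) = 113.7 — too small.
Try y = 7.36 m: A R^(2/3) = 345.1 — too large.
Try y = 6.33 m: A R^(2/3) = 241.1 — ≈ 241.3.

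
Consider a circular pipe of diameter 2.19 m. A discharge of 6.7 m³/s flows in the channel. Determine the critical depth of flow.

At critical depth, Q² T / (g A³) = 1, i.e. A³/T = Q²/g = 6.7²/9.81 = 4.576.
Try y = 1.51 m: A³/T = 10.49 — too large.
Try y = 0.963 m: A³/T = 1.867 — too small.
Try y = 1.22 m: A³/T = 4.61 — matches.

y_c = 1.22 m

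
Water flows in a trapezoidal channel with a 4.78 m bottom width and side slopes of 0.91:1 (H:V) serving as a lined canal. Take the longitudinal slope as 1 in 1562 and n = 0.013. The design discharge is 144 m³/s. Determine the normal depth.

Manning's equation rearranged: A R^(2/3) = nQ / (1·√S) = 0.013 × 144 / (√0.0006402) = 73.99.
Try y = 5.37 m: A R^(2/3) = 100.4 — too large.
Try y = 3.83 m: A R^(2/3) = 51.77 — too small.
Try y = 4.6 m: A R^(2/3) = 73.83 — matches.

y_n = 4.6 m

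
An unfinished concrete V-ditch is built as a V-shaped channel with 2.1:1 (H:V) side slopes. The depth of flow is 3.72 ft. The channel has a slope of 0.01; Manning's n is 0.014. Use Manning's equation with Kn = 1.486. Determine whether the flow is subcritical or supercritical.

For a triangular section with side slope z = 2.1: A = zy² = 2.1×3.72² = 29.06 ft²; P = 2y√(1+z²) = 2×3.72×2.326 = 17.3 ft.
Hydraulic radius R = A/P = 29.06/17.3 = 1.679 ft.
V = (1.486/n) R^(2/3) √S = (1.486/0.014) × 1.679^(2/3) × √0.01 = 15 ft/s. Hydraulic depth D_h = A/T = 29.06/15.62 = 1.86 ft.
Froude number Fr = V/√(g·D_h) = 15/√(32.2×1.86) = 1.94, which is greater than 1, so the flow is supercritical.

supercritical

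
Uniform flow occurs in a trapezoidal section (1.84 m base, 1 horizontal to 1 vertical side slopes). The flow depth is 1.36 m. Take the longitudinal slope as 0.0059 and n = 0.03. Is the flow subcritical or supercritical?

subcritical

With bottom width b = 1.84 m and side slope z = 1: A = (b + zy)y = (1.84 + 1×1.36)×1.36 = 4.352 m²; P = b + 2y√(1+z²) = 1.84 + 2×1.36×1.414 = 5.687 m.
Hydraulic radius R = A/P = 4.352/5.687 = 0.7653 m.
V = (1/n) R^(2/3) √S = (1/0.03) × 0.7653^(2/3) × √0.0059 = 2.142 m/s. Hydraulic depth D_h = A/T = 4.352/4.56 = 0.9544 m.
Froude number Fr = V/√(g·D_h) = 2.142/√(9.81×0.9544) = 0.7, which is less than 1, so the flow is subcritical.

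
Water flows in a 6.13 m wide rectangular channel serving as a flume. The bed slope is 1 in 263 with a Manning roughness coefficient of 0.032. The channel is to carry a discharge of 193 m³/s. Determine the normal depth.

y_n = 9.35 m

Manning's equation rearranged: A R^(2/3) = nQ / (1·√S) = 0.032 × 193 / (√0.003802) = 100.2.
Trying y = 7.1 m: A R^(2/3) = 72.29 — short.
Trying y = 11.1 m: A R^(2/3) = 122 — over.
Trying y = 9.35 m: A R^(2/3) = 100.1 — matches.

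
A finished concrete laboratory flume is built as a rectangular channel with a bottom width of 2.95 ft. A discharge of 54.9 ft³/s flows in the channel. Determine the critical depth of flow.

For a rectangular channel, critical depth y_c = (q²/g)^(1/3) where q = Q/b = 54.9/2.95 = 18.61 ft²/s.
So y_c = (18.61²/32.2)^(1/3) = 2.21 ft.

y_c = 2.21 ft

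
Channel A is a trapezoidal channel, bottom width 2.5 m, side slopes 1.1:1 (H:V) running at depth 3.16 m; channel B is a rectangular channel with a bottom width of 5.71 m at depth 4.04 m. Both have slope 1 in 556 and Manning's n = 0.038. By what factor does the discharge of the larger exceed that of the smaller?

1.26

Channel A: With bottom width b = 2.5 m and side slope z = 1.1: A = (b + zy)y = (2.5 + 1.1×3.16)×3.16 = 18.88 m²; P = b + 2y√(1+z²) = 2.5 + 2×3.16×1.487 = 11.9 m. Hydraulic radius R = A/P = 18.88/11.9 = 1.588 m. Q_A = (1/0.038)·18.88·1.588^(2/3)·√0.001799 = 28.68 m³/s.
Channel B: Flow area A = b·y = 5.71 × 4.04 = 23.07 m². Wetted perimeter P = b + 2y = 5.71 + 2×4.04 = 13.79 m. Hydraulic radius R = A/P = 23.07/13.79 = 1.673 m. Q_B = (1/0.038)·23.07·1.673^(2/3)·√0.001799 = 36.28 m³/s.
The larger discharge is 36.28 m³/s and the smaller is 28.68 m³/s; the ratio is 1.26.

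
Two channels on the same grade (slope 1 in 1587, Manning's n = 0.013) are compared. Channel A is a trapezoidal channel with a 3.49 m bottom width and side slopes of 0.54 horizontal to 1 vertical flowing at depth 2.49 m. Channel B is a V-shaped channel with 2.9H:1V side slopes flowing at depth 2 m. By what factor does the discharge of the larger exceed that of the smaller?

Channel A: With bottom width b = 3.49 m and side slope z = 0.54: A = (b + zy)y = (3.49 + 0.54×2.49)×2.49 = 12.04 m²; P = b + 2y√(1+z²) = 3.49 + 2×2.49×1.136 = 9.15 m. Hydraulic radius R = A/P = 12.04/9.15 = 1.316 m. Q_A = (1/0.013)·12.04·1.316^(2/3)·√0.0006301 = 27.91 m³/s.
Channel B: For a triangular section with side slope z = 2.9: A = zy² = 2.9×2² = 11.6 m²; P = 2y√(1+z²) = 2×2×3.068 = 12.27 m. Hydraulic radius R = A/P = 11.6/12.27 = 0.9454 m. Q_B = (1/0.013)·11.6·0.9454^(2/3)·√0.0006301 = 21.58 m³/s.
The larger discharge is 27.91 m³/s and the smaller is 21.58 m³/s; the ratio is 1.29.

1.29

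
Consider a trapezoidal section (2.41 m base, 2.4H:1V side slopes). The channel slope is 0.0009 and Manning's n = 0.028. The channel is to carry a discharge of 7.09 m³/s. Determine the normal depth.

Manning's equation rearranged: A R^(2/3) = nQ / (1·√S) = 0.028 × 7.09 / (√0.0009) = 6.617.
Try y = 1.66 m: A R^(2/3) = 10.34 — high.
Try y = 1.16 m: A R^(2/3) = 4.812 — low.
Try y = 1.35 m: A R^(2/3) = 6.622 — close enough.

y_n = 1.35 m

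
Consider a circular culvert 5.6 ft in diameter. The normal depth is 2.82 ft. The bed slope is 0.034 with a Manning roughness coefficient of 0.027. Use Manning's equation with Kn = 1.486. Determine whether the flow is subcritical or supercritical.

For a circular section of diameter D = 5.6 ft at depth y = 2.82 ft, the central angle is θ = 2 arccos(1 − 2y/D) = 3.156 rad. Then A = (D²/8)(θ − sin θ) = 12.43 ft² and P = Dθ/2 = 8.836 ft.
Hydraulic radius R = A/P = 12.43/8.836 = 1.406 ft.
V = (1.486/n) R^(2/3) √S = (1.486/0.027) × 1.406^(2/3) × √0.034 = 12.74 ft/s. Hydraulic depth D_h = A/T = 12.43/5.6 = 2.219 ft.
Froude number Fr = V/√(g·D_h) = 12.74/√(32.2×2.219) = 1.51, which is greater than 1, so the flow is supercritical.

supercritical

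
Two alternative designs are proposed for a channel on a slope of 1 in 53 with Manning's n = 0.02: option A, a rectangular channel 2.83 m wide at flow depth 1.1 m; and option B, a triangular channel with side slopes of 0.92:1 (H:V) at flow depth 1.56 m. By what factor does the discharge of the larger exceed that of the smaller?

1.55

Channel A: Flow area A = b·y = 2.83 × 1.1 = 3.113 m². Wetted perimeter P = b + 2y = 2.83 + 2×1.1 = 5.03 m. Hydraulic radius R = A/P = 3.113/5.03 = 0.6189 m. Q_A = (1/0.02)·3.113·0.6189^(2/3)·√0.01887 = 15.53 m³/s.
Channel B: For a triangular section with side slope z = 0.92: A = zy² = 0.92×1.56² = 2.239 m²; P = 2y√(1+z²) = 2×1.56×1.359 = 4.24 m. Hydraulic radius R = A/P = 2.239/4.24 = 0.5281 m. Q_B = (1/0.02)·2.239·0.5281^(2/3)·√0.01887 = 10.05 m³/s.
The larger discharge is 15.53 m³/s and the smaller is 10.05 m³/s; the ratio is 1.55.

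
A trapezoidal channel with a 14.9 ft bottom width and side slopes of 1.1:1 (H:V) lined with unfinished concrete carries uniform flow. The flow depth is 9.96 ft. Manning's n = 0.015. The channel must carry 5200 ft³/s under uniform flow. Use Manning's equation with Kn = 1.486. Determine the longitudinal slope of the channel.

With bottom width b = 14.9 ft and side slope z = 1.1: A = (b + zy)y = (14.9 + 1.1×9.96)×9.96 = 257.5 ft²; P = b + 2y√(1+z²) = 14.9 + 2×9.96×1.487 = 44.51 ft.
Hydraulic radius R = A/P = 257.5/44.51 = 5.785 ft.
From Manning's equation, S = [nQ / (1.486 A R^(2/3))]² = [0.015 × 5200 / (1.486 × 257.5 × 5.785^(2/3))]² = 0.004.

S = 0.004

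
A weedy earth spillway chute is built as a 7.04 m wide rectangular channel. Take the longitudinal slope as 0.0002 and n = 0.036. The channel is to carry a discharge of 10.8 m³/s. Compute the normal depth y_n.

y_n = 2.88 m

Manning's equation rearranged: A R^(2/3) = nQ / (1·√S) = 0.036 × 10.8 / (√0.0002) = 27.49.
Trying y = 3.46 m: A R^(2/3) = 35.3 — high.
Trying y = 2.88 m: A R^(2/3) = 27.55 — close enough.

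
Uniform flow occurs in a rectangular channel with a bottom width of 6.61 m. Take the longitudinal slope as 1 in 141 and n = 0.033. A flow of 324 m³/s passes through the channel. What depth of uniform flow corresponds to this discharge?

y_n = 10.4 m

Manning's equation rearranged: A R^(2/3) = nQ / (1·√S) = 0.033 × 324 / (√0.007092) = 127.
Trying y = 8.92 m: A R^(2/3) = 106 — too small.
Trying y = 13 m: A R^(2/3) = 163.9 — too large.
Trying y = 10.4 m: A R^(2/3) = 126.9 — matches.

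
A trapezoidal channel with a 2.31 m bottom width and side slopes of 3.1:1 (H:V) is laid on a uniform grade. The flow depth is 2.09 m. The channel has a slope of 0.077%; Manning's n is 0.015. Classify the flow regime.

With bottom width b = 2.31 m and side slope z = 3.1: A = (b + zy)y = (2.31 + 3.1×2.09)×2.09 = 18.37 m²; P = b + 2y√(1+z²) = 2.31 + 2×2.09×3.257 = 15.93 m.
Hydraulic radius R = A/P = 18.37/15.93 = 1.153 m.
V = (1/n) R^(2/3) √S = (1/0.015) × 1.153^(2/3) × √0.00077 = 2.035 m/s. Hydraulic depth D_h = A/T = 18.37/15.27 = 1.203 m.
Froude number Fr = V/√(g·D_h) = 2.035/√(9.81×1.203) = 0.592, which is less than 1, so the flow is subcritical.

subcritical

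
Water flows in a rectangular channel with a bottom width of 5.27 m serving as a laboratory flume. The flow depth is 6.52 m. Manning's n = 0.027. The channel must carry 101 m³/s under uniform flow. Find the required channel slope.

Flow area A = b·y = 5.27 × 6.52 = 34.36 m². Wetted perimeter P = b + 2y = 5.27 + 2×6.52 = 18.31 m.
Hydraulic radius R = A/P = 34.36/18.31 = 1.877 m.
From Manning's equation, S = [nQ / (1 A R^(2/3))]² = [0.027 × 101 / (1 × 34.36 × 1.877^(2/3))]² = 0.00272.

S = 0.00272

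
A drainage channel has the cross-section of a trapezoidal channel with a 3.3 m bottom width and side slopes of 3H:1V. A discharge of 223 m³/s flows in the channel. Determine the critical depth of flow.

At critical depth, Q² T / (g A³) = 1, i.e. A³/T = Q²/g = 223²/9.81 = 5069.
Trying y = 4.29 m: A³/T = 11490 — high.
Trying y = 3.57 m: A³/T = 5061 — matches.

y_c = 3.57 m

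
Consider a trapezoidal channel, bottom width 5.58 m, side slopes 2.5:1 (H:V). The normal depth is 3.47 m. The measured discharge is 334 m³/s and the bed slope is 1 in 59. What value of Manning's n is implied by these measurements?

With bottom width b = 5.58 m and side slope z = 2.5: A = (b + zy)y = (5.58 + 2.5×3.47)×3.47 = 49.46 m²; P = b + 2y√(1+z²) = 5.58 + 2×3.47×2.693 = 24.27 m.
Hydraulic radius R = A/P = 49.46/24.27 = 2.038 m.
Rearranging Manning's equation: n = (1/Q) A R^(2/3) S^(1/2) = (1/334) × 49.46 × 2.038^(2/3) × √0.01695 = 0.031.

n = 0.031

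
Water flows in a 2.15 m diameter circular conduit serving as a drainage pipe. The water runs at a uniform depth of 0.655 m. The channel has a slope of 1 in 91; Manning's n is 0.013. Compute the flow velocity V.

For a circular section of diameter D = 2.15 m at depth y = 0.655 m, the central angle is θ = 2 arccos(1 − 2y/D) = 2.339 rad. Then A = (D²/8)(θ − sin θ) = 0.9358 m² and P = Dθ/2 = 2.514 m.
Hydraulic radius R = A/P = 0.9358/2.514 = 0.3722 m.
From Manning's equation, V = (1/n) R^(2/3) S^(1/2) = (1/0.013) × 0.3722^(2/3) × 0.01099^(1/2) = 4.17 m/s.

V = 4.17 m/s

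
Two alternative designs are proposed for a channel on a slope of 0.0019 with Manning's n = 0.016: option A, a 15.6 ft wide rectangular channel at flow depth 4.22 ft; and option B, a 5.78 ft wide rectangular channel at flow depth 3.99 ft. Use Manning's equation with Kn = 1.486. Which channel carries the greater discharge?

Channel A: Flow area A = b·y = 15.6 × 4.22 = 65.83 ft². Wetted perimeter P = b + 2y = 15.6 + 2×4.22 = 24.04 ft. Hydraulic radius R = A/P = 65.83/24.04 = 2.738 ft. Q_A = (1.486/0.016)·65.83·2.738^(2/3)·√0.0019 = 521.7 ft³/s.
Channel B: Flow area A = b·y = 5.78 × 3.99 = 23.06 ft². Wetted perimeter P = b + 2y = 5.78 + 2×3.99 = 13.76 ft. Hydraulic radius R = A/P = 23.06/13.76 = 1.676 ft. Q_B = (1.486/0.016)·23.06·1.676^(2/3)·√0.0019 = 131.7 ft³/s.
Q_A = 521.7 ft³/s vs Q_B = 131.7 ft³/s, so channel A carries more.

channel A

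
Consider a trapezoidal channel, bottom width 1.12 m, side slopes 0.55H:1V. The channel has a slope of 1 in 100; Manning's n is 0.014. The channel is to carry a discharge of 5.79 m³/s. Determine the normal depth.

Manning's equation rearranged: A R^(2/3) = nQ / (1·√S) = 0.014 × 5.79 / (√0.01) = 0.8106.
Trying y = 0.627 m: A R^(2/3) = 0.4648 — too small.
Trying y = 0.868 m: A R^(2/3) = 0.8107 — matches.

y_n = 0.868 m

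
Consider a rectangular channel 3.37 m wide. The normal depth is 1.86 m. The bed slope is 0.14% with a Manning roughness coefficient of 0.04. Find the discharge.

Flow area A = b·y = 3.37 × 1.86 = 6.268 m². Wetted perimeter P = b + 2y = 3.37 + 2×1.86 = 7.09 m.
Hydraulic radius R = A/P = 6.268/7.09 = 0.8841 m.
Manning's equation: Q = (1/n) A R^(2/3) S^(1/2) = (1/0.04) × 6.268 × 0.8841^(2/3) × 0.0014^(1/2) = 5.4 m³/s.

Q = 5.4 m³/s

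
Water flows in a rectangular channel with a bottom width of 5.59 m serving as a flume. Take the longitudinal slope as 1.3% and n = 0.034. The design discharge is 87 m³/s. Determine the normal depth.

Manning's equation rearranged: A R^(2/3) = nQ / (1·√S) = 0.034 × 87 / (√0.013) = 25.94.
Trying y = 2.88 m: A R^(2/3) = 20.32 — too small.
Trying y = 4.21 m: A R^(2/3) = 33.26 — too large.
Trying y = 3.47 m: A R^(2/3) = 25.96 — ≈ 25.94.

y_n = 3.47 m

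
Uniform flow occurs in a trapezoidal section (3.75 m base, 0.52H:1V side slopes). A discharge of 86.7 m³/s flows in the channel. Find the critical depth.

y_c = 3.24 m

At critical depth, Q² T / (g A³) = 1, i.e. A³/T = Q²/g = 86.7²/9.81 = 766.2.
Try y = 3.96 m: A³/T = 1547 — too large.
Try y = 2.22 m: A³/T = 213 — too small.
Try y = 3.24 m: A³/T = 766.9 — matches.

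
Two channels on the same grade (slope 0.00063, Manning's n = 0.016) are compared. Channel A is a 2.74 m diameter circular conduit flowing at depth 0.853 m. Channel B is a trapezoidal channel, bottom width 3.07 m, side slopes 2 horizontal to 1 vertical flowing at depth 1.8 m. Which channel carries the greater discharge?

Channel A: For a circular section of diameter D = 2.74 m at depth y = 0.853 m, the central angle is θ = 2 arccos(1 − 2y/D) = 2.368 rad. Then A = (D²/8)(θ − sin θ) = 1.566 m² and P = Dθ/2 = 3.244 m. Hydraulic radius R = A/P = 1.566/3.244 = 0.4828 m. Q_A = (1/0.016)·1.566·0.4828^(2/3)·√0.00063 = 1.512 m³/s.
Channel B: With bottom width b = 3.07 m and side slope z = 2: A = (b + zy)y = (3.07 + 2×1.8)×1.8 = 12.01 m²; P = b + 2y√(1+z²) = 3.07 + 2×1.8×2.236 = 11.12 m. Hydraulic radius R = A/P = 12.01/11.12 = 1.08 m. Q_B = (1/0.016)·12.01·1.08^(2/3)·√0.00063 = 19.82 m³/s.
Q_A = 1.512 m³/s vs Q_B = 19.82 m³/s, so channel B carries more.

channel B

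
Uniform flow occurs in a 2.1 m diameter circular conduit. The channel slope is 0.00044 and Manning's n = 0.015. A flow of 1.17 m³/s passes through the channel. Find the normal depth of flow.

Manning's equation rearranged: A R^(2/3) = nQ / (1·√S) = 0.015 × 1.17 / (√0.00044) = 0.8367.
Trying y = 0.666 m: A R^(2/3) = 0.4913 — low.
Trying y = 1.07 m: A R^(2/3) = 1.164 — high.
Trying y = 0.886 m: A R^(2/3) = 0.8368 — matches.

y_n = 0.886 m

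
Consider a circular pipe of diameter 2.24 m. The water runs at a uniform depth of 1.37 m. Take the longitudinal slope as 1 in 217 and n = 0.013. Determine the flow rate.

For a circular section of diameter D = 2.24 m at depth y = 1.37 m, the central angle is θ = 2 arccos(1 − 2y/D) = 3.592 rad. Then A = (D²/8)(θ − sin θ) = 2.526 m² and P = Dθ/2 = 4.023 m.
Hydraulic radius R = A/P = 2.526/4.023 = 0.6278 m.
Manning's equation: Q = (1/n) A R^(2/3) S^(1/2) = (1/0.013) × 2.526 × 0.6278^(2/3) × 0.004608^(1/2) = 9.67 m³/s.

Q = 9.67 m³/s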